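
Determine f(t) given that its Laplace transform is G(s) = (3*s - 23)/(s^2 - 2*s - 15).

f(t) = -exp(5*t) + 4*exp(-3*t)

Factor the denominator: s^2 - 2*s - 15 = (s - 5)*(s + 3).
Partial fraction decomposition gives [4/(s + 3)] + [-1/(s - 5)].
Invert each term: 4/(s + 3) ↔ 4e^(-3t); -1/(s - 5) ↔ -e^(5t).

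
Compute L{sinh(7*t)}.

L{sinh(7t)} = 7/(s^2 - 49).

7/(s^2 - 49)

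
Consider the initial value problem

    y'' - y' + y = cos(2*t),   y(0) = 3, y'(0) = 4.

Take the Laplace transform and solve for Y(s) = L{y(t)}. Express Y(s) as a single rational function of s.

Take the Laplace transform of both sides.
With L{y''} = s^2 Y - s·y(0) - y'(0) and L{y'} = sY - y(0), with y(0) = 3, y'(0) = 4: the LHS transforms to (s^2 - s + 1)Y - (3*s + 1).
The right side is L{cos(2*t)} = s/(s^2 + 4).
So (s^2 - s + 1)Y = s/(s^2 + 4) + (3*s + 1).
Solve for Y(s) and write it as one ratio of polynomials.

Y(s) = (3*s^3 + s^2 + 13*s + 4)/(s^4 - s^3 + 5*s^2 - 4*s + 4)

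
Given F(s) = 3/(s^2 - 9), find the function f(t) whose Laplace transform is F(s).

Since L{sinh(3t)} = 3/(s^2 - 9), the inverse is sinh(3*t).

f(t) = sinh(3*t)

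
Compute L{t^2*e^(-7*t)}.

2/(s + 7)^3

L{e^(-7t)} = 1/(s + 7).
Then apply L{t^2·g(t)} = (-1)^2 d^2/ds^2[G(s)] with G(s) = 1/(s + 7):
differentiating 2 times and applying the sign gives 2/(s + 7)^3.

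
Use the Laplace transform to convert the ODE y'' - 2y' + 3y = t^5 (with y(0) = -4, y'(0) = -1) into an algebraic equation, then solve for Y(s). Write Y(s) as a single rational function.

Y(s) = (-4*s^7 + 7*s^6 + 120)/(s^8 - 2*s^7 + 3*s^6)

Take the Laplace transform of both sides.
Using L{y''} = s^2 Y - s·y(0) - y'(0) and L{y'} = sY - y(0), with y(0) = -4, y'(0) = -1, the left side becomes (s^2 - 2*s + 3)Y - (-4*s + 7).
The right side is L{t^5} = 120/s^6.
So (s^2 - 2*s + 3)Y = 120/s^6 + (-4*s + 7).
Isolate Y and clear denominators.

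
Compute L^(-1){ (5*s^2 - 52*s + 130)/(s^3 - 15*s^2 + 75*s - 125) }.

-5*t^2*exp(5*t)/2 - 2*t*exp(5*t) + 5*exp(5*t)

Factor the denominator: s^3 - 15*s^2 + 75*s - 125 = (s - 5)^3.
Partial fraction decomposition gives [5/(s - 5)] + [-2/(s - 5)^2] + [-5/(s - 5)^3].
Invert each term: 5/(s - 5) ↔ 5e^(5t); -2/(s - 5)^2 ↔ -2t·e^(5t); -5/(s - 5)^3 ↔ (-5/2)t^2·e^(5t).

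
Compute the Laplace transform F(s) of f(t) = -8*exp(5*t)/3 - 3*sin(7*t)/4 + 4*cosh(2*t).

Apply the Laplace transform termwise.
(4)·[L{cosh(2t)} = s/(s^2 - 4)]; (-8/3)·[L{e^(5t)} = 1/(s - 5)]; (-3/4)·[L{sin(7t)} = 7/(s^2 + 49)].

F(s) = 4*s/(s^2 - 4) - 21/(4*(s^2 + 49)) - 8/(3*(s - 5))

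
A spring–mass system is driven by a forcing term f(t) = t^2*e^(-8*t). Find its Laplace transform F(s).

L{e^(-8t)} = 1/(s + 8).
Then apply L{t^2·g(t)} = (-1)^2 d^2/ds^2[G(s)] with G(s) = 1/(s + 8):
differentiating 2 times and applying the sign gives 2/(s + 8)^3.

F(s) = 2/(s + 8)^3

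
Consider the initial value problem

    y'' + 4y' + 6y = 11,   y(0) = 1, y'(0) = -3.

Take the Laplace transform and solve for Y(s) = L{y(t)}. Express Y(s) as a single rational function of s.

Y(s) = (s^2 + s + 11)/(s^3 + 4*s^2 + 6*s)

Transform both sides with L{·}.
The derivative rules (L{y''} = s^2 Y - s·y(0) - y'(0) and L{y'} = sY - y(0), with y(0) = 1, y'(0) = -3) turn the left side into (s^2 + 4*s + 6)Y - (s + 1).
The right side is L{11} = 11/s.
So (s^2 + 4*s + 6)Y = 11/s + (s + 1).
Divide through and combine into a single rational function.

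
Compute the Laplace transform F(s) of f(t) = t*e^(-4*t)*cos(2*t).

L{cos(2t)} = s/(s^2 + 4).
Multiplying by e^(-4t) shifts s → s + 4, so L{e^(-4*t)*cos(2*t)} = (s + 4)/((s + 4)^2 + 4).
Then apply L{t·g(t)} = -d/ds[G(s)] with G(s) = (s + 4)/((s + 4)^2 + 4):
differentiating 1 time and applying the sign gives (s + 2)*(s + 6)/(s^2 + 8*s + 20)^2.

F(s) = (s + 2)*(s + 6)/(s^2 + 8*s + 20)^2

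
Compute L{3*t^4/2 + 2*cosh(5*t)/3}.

2*s/(3*(s^2 - 25)) + 36/s^5

Apply the Laplace transform termwise.
(3/2)·[L{t^4} = 4!/s^5 = 24/s^5]; (2/3)·[L{cosh(5t)} = s/(s^2 - 25)].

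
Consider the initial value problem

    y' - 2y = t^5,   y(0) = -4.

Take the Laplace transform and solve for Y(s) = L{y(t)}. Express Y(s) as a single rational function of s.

Y(s) = (-4*s^6 + 120)/(s^7 - 2*s^6)

Transform both sides with L{·}.
Using L{y'} = sY - y(0) = sY - (-4), the left side becomes (s - 2)Y - (-4).
The right side is L{t^5} = 120/s^6.
So (s - 2)Y = 120/s^6 + (-4).
Divide through and combine into a single rational function.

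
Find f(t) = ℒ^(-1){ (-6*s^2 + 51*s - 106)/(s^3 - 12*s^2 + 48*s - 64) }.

f(t) = t^2*exp(4*t) + 3*t*exp(4*t) - 6*exp(4*t)

Factor the denominator: s^3 - 12*s^2 + 48*s - 64 = (s - 4)^3.
Partial fraction decomposition gives [-6/(s - 4)] + [3/(s - 4)^2] + [2/(s - 4)^3].
Invert each term: -6/(s - 4) ↔ -6e^(4t); 3/(s - 4)^2 ↔ 3t·e^(4t); 2/(s - 4)^3 ↔ (1)t^2·e^(4t).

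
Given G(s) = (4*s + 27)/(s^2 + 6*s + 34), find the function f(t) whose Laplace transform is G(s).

f(t) = 3*exp(-3*t)*sin(5*t) + 4*exp(-3*t)*cos(5*t)

Complete the square in the denominator: s^2 + 6*s + 34 = (s + 3)^2 + 5^2.
Split the numerator to match: 4*s + 27 = 4·(s + 3) + 3·5.
Invert each term: 4·(s + 3)/((s + 3)^2 + 25) ↔ 4e^(-3t)cos(5t); 3·5/((s + 3)^2 + 25) ↔ 3e^(-3t)sin(5t).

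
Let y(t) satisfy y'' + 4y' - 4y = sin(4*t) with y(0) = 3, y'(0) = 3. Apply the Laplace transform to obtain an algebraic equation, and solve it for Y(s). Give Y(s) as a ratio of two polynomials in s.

Y(s) = (3*s^3 + 15*s^2 + 48*s + 244)/(s^4 + 4*s^3 + 12*s^2 + 64*s - 64)

Laplace-transform each side.
Using L{y''} = s^2 Y - s·y(0) - y'(0) and L{y'} = sY - y(0), with y(0) = 3, y'(0) = 3, the left side becomes (s^2 + 4*s - 4)Y - (3*s + 15).
The right side is L{sin(4*t)} = 4/(s^2 + 16).
So (s^2 + 4*s - 4)Y = 4/(s^2 + 16) + (3*s + 15).
Solve for Y(s) and write it as one ratio of polynomials.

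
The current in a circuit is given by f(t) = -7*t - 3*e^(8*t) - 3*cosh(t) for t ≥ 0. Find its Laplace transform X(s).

By linearity of the Laplace transform, transform each term separately.
(-7)·[L{t} = 1!/s^2 = 1/s^2]; (-3)·[L{e^(8t)} = 1/(s - 8)]; (-3)·[L{cosh(t)} = s/(s^2 - 1)].

X(s) = -3*s/(s^2 - 1) - 3/(s - 8) - 7/s^2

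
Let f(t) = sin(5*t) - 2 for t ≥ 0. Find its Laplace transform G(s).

By linearity of the Laplace transform, transform each term separately.
L{sin(5t)} = 5/(s^2 + 25); L{-2} = -2/s.

G(s) = 5/(s^2 + 25) - 2/s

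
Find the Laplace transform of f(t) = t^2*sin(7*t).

14*(3*s^2 - 49)/(s^2 + 49)^3

L{sin(7t)} = 7/(s^2 + 49).
Then apply L{t^2·g(t)} = (-1)^2 d^2/ds^2[G(s)] with G(s) = 7/(s^2 + 49):
differentiating 2 times and applying the sign gives 14*(3*s^2 - 49)/(s^2 + 49)^3.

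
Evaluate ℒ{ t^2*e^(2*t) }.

2/(s - 2)^3

L{e^(2t)} = 1/(s - 2).
Then apply L{t^2·g(t)} = (-1)^2 d^2/ds^2[G(s)] with G(s) = 1/(s - 2):
differentiating 2 times and applying the sign gives 2/(s - 2)^3.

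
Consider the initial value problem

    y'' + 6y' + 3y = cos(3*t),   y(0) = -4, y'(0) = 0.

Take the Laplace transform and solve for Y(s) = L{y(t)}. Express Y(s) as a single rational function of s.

Laplace-transform each side.
With L{y''} = s^2 Y - s·y(0) - y'(0) and L{y'} = sY - y(0), with y(0) = -4, y'(0) = 0: the LHS transforms to (s^2 + 6*s + 3)Y - (-4*s - 24).
The right side is L{cos(3*t)} = s/(s^2 + 9).
So (s^2 + 6*s + 3)Y = s/(s^2 + 9) + (-4*s - 24).
Divide through and combine into a single rational function.

Y(s) = (-4*s^3 - 24*s^2 - 35*s - 216)/(s^4 + 6*s^3 + 12*s^2 + 54*s + 27)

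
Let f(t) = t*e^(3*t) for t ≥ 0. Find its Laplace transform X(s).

L{t} = 1!/s^2 = 1/s^2.
By the first shifting theorem, multiplying by e^(3t) replaces s with s - 3.

X(s) = (s - 3)^(-2)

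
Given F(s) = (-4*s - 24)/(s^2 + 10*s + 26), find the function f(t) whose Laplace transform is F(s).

f(t) = -4*exp(-5*t)*sin(t) - 4*exp(-5*t)*cos(t)

Complete the square in the denominator: s^2 + 10*s + 26 = (s + 5)^2 + 1^2.
Split the numerator to match: -4*s - 24 = -4·(s + 5) - 4·1.
Invert each term: -4·(s + 5)/((s + 5)^2 + 1) ↔ -4e^(-5t)cos(t); -4·1/((s + 5)^2 + 1) ↔ -4e^(-5t)sin(t).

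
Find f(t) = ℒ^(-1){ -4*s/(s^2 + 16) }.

Since L{cos(4t)} = s/(s^2 + 16), the inverse is cos(4*t), scaled by -4.

f(t) = -4*cos(4*t)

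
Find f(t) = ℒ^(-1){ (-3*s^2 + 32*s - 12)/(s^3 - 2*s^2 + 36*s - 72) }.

Factor the denominator: s^3 - 2*s^2 + 36*s - 72 = (s - 2)*(s^2 + 36).
Partial fraction decomposition gives [1/(s - 2)] + [-4*s/(s^2 + 36)] + [24/(s^2 + 36)].
Invert each term: 1/(s - 2) ↔ e^(2t); -4·s/(s^2 + 36) ↔ -4cos(6t); 4·6/(s^2 + 36) ↔ 4sin(6t).

f(t) = exp(2*t) + 4*sin(6*t) - 4*cos(6*t)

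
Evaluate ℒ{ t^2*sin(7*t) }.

L{sin(7t)} = 7/(s^2 + 49).
Then apply L{t^2·g(t)} = (-1)^2 d^2/ds^2[G(s)] with G(s) = 7/(s^2 + 49):
differentiating 2 times and applying the sign gives 14*(3*s^2 - 49)/(s^2 + 49)^3.

14*(3*s^2 - 49)/(s^2 + 49)^3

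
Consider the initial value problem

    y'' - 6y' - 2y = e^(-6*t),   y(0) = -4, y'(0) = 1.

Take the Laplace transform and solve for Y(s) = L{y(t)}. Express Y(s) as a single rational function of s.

Transform both sides with L{·}.
The derivative rules (L{y''} = s^2 Y - s·y(0) - y'(0) and L{y'} = sY - y(0), with y(0) = -4, y'(0) = 1) turn the left side into (s^2 - 6*s - 2)Y - (-4*s + 25).
The right side is L{e^(-6*t)} = 1/(s + 6).
So (s^2 - 6*s - 2)Y = 1/(s + 6) + (-4*s + 25).
Solve for Y(s) and write it as one ratio of polynomials.

Y(s) = (-4*s^2 + s + 151)/(s^3 - 38*s - 12)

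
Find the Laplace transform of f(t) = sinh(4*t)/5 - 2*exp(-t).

4/(5*(s^2 - 16)) - 2/(s + 1)

Apply the Laplace transform termwise.
(-2)·[L{e^(-t)} = 1/(s + 1)]; (1/5)·[L{sinh(4t)} = 4/(s^2 - 16)].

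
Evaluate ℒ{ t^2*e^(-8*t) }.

2/(s + 8)^3

L{e^(-8t)} = 1/(s + 8).
Then apply L{t^2·g(t)} = (-1)^2 d^2/ds^2[G(s)] with G(s) = 1/(s + 8):
differentiating 2 times and applying the sign gives 2/(s + 8)^3.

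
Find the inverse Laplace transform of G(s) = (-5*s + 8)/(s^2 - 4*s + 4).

-2*t*exp(2*t) - 5*exp(2*t)

Factor the denominator: s^2 - 4*s + 4 = (s - 2)^2.
Partial fraction decomposition gives [-5/(s - 2)] + [-2/(s - 2)^2].
Invert each term: -5/(s - 2) ↔ -5e^(2t); -2/(s - 2)^2 ↔ -2t·e^(2t).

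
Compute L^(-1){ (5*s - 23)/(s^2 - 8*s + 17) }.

-3*exp(4*t)*sin(t) + 5*exp(4*t)*cos(t)

Complete the square in the denominator: s^2 - 8*s + 17 = (s - 4)^2 + 1^2.
Split the numerator to match: 5*s - 23 = 5·(s - 4) - 3·1.
Invert each term: 5·(s - 4)/((s - 4)^2 + 1) ↔ 5e^(4t)cos(t); -3·1/((s - 4)^2 + 1) ↔ -3e^(4t)sin(t).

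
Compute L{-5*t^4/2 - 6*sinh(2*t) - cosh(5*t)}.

-s/(s^2 - 25) - 12/(s^2 - 4) - 60/s^5

The transform is linear, so treat each term independently.
(-6)·[L{sinh(2t)} = 2/(s^2 - 4)]; (-5/2)·[L{t^4} = 4!/s^5 = 24/s^5]; (-1)·[L{cosh(5t)} = s/(s^2 - 25)].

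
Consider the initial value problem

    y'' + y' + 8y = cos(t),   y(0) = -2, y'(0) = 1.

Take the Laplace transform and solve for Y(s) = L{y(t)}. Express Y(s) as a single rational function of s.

Transform both sides with L{·}.
Using L{y''} = s^2 Y - s·y(0) - y'(0) and L{y'} = sY - y(0), with y(0) = -2, y'(0) = 1, the left side becomes (s^2 + s + 8)Y - (-2*s - 1).
The right side is L{cos(t)} = s/(s^2 + 1).
So (s^2 + s + 8)Y = s/(s^2 + 1) + (-2*s - 1).
Isolate Y and clear denominators.

Y(s) = (-2*s^3 - s^2 - s - 1)/(s^4 + s^3 + 9*s^2 + s + 8)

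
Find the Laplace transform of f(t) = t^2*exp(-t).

L{e^(-t)} = 1/(s + 1).
Then apply L{t^2·g(t)} = (-1)^2 d^2/ds^2[G(s)] with G(s) = 1/(s + 1):
differentiating 2 times and applying the sign gives 2/(s + 1)^3.

2/(s + 1)^3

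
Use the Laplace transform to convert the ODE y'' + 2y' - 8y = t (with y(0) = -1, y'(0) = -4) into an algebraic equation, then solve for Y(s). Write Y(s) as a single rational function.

Y(s) = (-s^3 - 6*s^2 + 1)/(s^4 + 2*s^3 - 8*s^2)

Take the Laplace transform of both sides.
Using L{y''} = s^2 Y - s·y(0) - y'(0) and L{y'} = sY - y(0), with y(0) = -1, y'(0) = -4, the left side becomes (s^2 + 2*s - 8)Y - (-s - 6).
The right side is L{t} = s^(-2).
So (s^2 + 2*s - 8)Y = s^(-2) + (-s - 6).
Solve for Y(s) and write it as one ratio of polynomials.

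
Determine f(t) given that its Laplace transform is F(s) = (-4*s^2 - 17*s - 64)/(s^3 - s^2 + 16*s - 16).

Factor the denominator: s^3 - s^2 + 16*s - 16 = (s - 1)*(s^2 + 16).
Partial fraction decomposition gives [-5/(s - 1)] + [s/(s^2 + 16)] + [-16/(s^2 + 16)].
Invert each term: -5/(s - 1) ↔ -5e^(t); 1·s/(s^2 + 16) ↔ cos(4t); -4·4/(s^2 + 16) ↔ -4sin(4t).

f(t) = -5*exp(t) - 4*sin(4*t) + cos(4*t)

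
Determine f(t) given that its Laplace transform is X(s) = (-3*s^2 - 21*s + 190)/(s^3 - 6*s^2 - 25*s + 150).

f(t) = -4*exp(6*t) - exp(5*t) + 2*exp(-5*t)

Factor the denominator: s^3 - 6*s^2 - 25*s + 150 = (s - 6)*(s - 5)*(s + 5).
Partial fraction decomposition gives [-4/(s - 6)] + [2/(s + 5)] + [-1/(s - 5)].
Invert each term: -4/(s - 6) ↔ -4e^(6t); 2/(s + 5) ↔ 2e^(-5t); -1/(s - 5) ↔ -e^(5t).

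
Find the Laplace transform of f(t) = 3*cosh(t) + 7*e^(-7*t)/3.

By linearity of the Laplace transform, transform each term separately.
(7/3)·[L{e^(-7t)} = 1/(s + 7)]; (3)·[L{cosh(t)} = s/(s^2 - 1)].

3*s/(s^2 - 1) + 7/(3*(s + 7))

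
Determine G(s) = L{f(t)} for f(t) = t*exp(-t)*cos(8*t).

L{cos(8t)} = s/(s^2 + 64).
Multiplying by e^(-t) shifts s → s + 1, so L{exp(-t)*cos(8*t)} = (s + 1)/((s + 1)^2 + 64).
Then apply L{t·g(t)} = -d/ds[H(s)] with H(s) = (s + 1)/((s + 1)^2 + 64):
differentiating 1 time and applying the sign gives (s - 7)*(s + 9)/(s^2 + 2*s + 65)^2.

G(s) = (s - 7)*(s + 9)/(s^2 + 2*s + 65)^2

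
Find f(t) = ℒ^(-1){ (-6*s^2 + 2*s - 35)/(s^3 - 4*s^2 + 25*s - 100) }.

f(t) = -3*exp(4*t) - 2*sin(5*t) - 3*cos(5*t)

Factor the denominator: s^3 - 4*s^2 + 25*s - 100 = (s - 4)*(s^2 + 25).
Partial fraction decomposition gives [-3/(s - 4)] + [-3*s/(s^2 + 25)] + [-10/(s^2 + 25)].
Invert each term: -3/(s - 4) ↔ -3e^(4t); -3·s/(s^2 + 25) ↔ -3cos(5t); -2·5/(s^2 + 25) ↔ -2sin(5t).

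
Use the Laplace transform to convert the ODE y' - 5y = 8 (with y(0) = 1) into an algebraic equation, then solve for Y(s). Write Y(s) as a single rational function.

Y(s) = (s + 8)/(s^2 - 5*s)

Apply the Laplace transform to the equation.
Using L{y'} = sY - y(0) = sY - 1, the left side becomes (s - 5)Y - (1).
The right side is L{8} = 8/s.
So (s - 5)Y = 8/s + (1).
Isolate Y and clear denominators.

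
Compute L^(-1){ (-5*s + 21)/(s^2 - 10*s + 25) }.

-4*t*exp(5*t) - 5*exp(5*t)

Factor the denominator: s^2 - 10*s + 25 = (s - 5)^2.
Partial fraction decomposition gives [-5/(s - 5)] + [-4/(s - 5)^2].
Invert each term: -5/(s - 5) ↔ -5e^(5t); -4/(s - 5)^2 ↔ -4t·e^(5t).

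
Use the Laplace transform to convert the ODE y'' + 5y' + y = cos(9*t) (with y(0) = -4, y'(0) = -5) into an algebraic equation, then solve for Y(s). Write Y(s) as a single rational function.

Apply the Laplace transform to the equation.
Using L{y''} = s^2 Y - s·y(0) - y'(0) and L{y'} = sY - y(0), with y(0) = -4, y'(0) = -5, the left side becomes (s^2 + 5*s + 1)Y - (-4*s - 25).
The right side is L{cos(9*t)} = s/(s^2 + 81).
So (s^2 + 5*s + 1)Y = s/(s^2 + 81) + (-4*s - 25).
Solve for Y(s) and write it as one ratio of polynomials.

Y(s) = (-4*s^3 - 25*s^2 - 323*s - 2025)/(s^4 + 5*s^3 + 82*s^2 + 405*s + 81)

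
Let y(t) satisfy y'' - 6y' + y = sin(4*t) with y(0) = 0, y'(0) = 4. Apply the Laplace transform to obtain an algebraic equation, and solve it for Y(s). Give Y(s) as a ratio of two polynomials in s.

Y(s) = (4*s^2 + 68)/(s^4 - 6*s^3 + 17*s^2 - 96*s + 16)

Take the Laplace transform of both sides.
The derivative rules (L{y''} = s^2 Y - s·y(0) - y'(0) and L{y'} = sY - y(0), with y(0) = 0, y'(0) = 4) turn the left side into (s^2 - 6*s + 1)Y - (4).
The right side is L{sin(4*t)} = 4/(s^2 + 16).
So (s^2 - 6*s + 1)Y = 4/(s^2 + 16) + (4).
Solve for Y(s) and write it as one ratio of polynomials.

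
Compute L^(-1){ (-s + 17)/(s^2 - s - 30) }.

exp(6*t) - 2*exp(-5*t)

Factor the denominator: s^2 - s - 30 = (s - 6)*(s + 5).
Partial fraction decomposition gives [-2/(s + 5)] + [1/(s - 6)].
Invert each term: -2/(s + 5) ↔ -2e^(-5t); 1/(s - 6) ↔ e^(6t).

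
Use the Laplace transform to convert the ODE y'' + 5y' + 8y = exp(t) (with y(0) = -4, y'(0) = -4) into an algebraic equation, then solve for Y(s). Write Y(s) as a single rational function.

Laplace-transform each side.
With L{y''} = s^2 Y - s·y(0) - y'(0) and L{y'} = sY - y(0), with y(0) = -4, y'(0) = -4: the LHS transforms to (s^2 + 5*s + 8)Y - (-4*s - 24).
The right side is L{exp(t)} = 1/(s - 1).
So (s^2 + 5*s + 8)Y = 1/(s - 1) + (-4*s - 24).
Divide through and combine into a single rational function.

Y(s) = (-4*s^2 - 20*s + 25)/(s^3 + 4*s^2 + 3*s - 8)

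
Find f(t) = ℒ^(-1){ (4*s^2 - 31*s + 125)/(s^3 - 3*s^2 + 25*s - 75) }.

f(t) = 2*exp(3*t) - 5*sin(5*t) + 2*cos(5*t)

Factor the denominator: s^3 - 3*s^2 + 25*s - 75 = (s - 3)*(s^2 + 25).
Partial fraction decomposition gives [2/(s - 3)] + [2*s/(s^2 + 25)] + [-25/(s^2 + 25)].
Invert each term: 2/(s - 3) ↔ 2e^(3t); 2·s/(s^2 + 25) ↔ 2cos(5t); -5·5/(s^2 + 25) ↔ -5sin(5t).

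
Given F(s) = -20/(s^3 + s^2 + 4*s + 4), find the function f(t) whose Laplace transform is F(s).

f(t) = -2*sin(2*t) + 4*cos(2*t) - 4*exp(-t)

Factor the denominator: s^3 + s^2 + 4*s + 4 = (s + 1)*(s^2 + 4).
Partial fraction decomposition gives [-4/(s + 1)] + [4*s/(s^2 + 4)] + [-4/(s^2 + 4)].
Invert each term: -4/(s + 1) ↔ -4e^(-t); 4·s/(s^2 + 4) ↔ 4cos(2t); -2·2/(s^2 + 4) ↔ -2sin(2t).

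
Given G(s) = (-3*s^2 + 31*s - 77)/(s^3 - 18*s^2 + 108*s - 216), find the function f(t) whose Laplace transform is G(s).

Factor the denominator: s^3 - 18*s^2 + 108*s - 216 = (s - 6)^3.
Partial fraction decomposition gives [-3/(s - 6)] + [-5/(s - 6)^2] + [(s - 6)^(-3)].
Invert each term: -3/(s - 6) ↔ -3e^(6t); -5/(s - 6)^2 ↔ -5t·e^(6t); 1/(s - 6)^3 ↔ (1/2)t^2·e^(6t).

f(t) = t^2*exp(6*t)/2 - 5*t*exp(6*t) - 3*exp(6*t)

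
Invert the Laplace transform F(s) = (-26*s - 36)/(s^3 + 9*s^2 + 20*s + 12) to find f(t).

f(t) = -2*exp(-t) - 4*exp(-2*t) + 6*exp(-6*t)

Factor the denominator: s^3 + 9*s^2 + 20*s + 12 = (s + 1)*(s + 2)*(s + 6).
Partial fraction decomposition gives [6/(s + 6)] + [-2/(s + 1)] + [-4/(s + 2)].
Invert each term: 6/(s + 6) ↔ 6e^(-6t); -2/(s + 1) ↔ -2e^(-t); -4/(s + 2) ↔ -4e^(-2t).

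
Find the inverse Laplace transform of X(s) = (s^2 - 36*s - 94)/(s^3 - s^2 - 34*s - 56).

-3*exp(7*t) + exp(-2*t) + 3*exp(-4*t)

Factor the denominator: s^3 - s^2 - 34*s - 56 = (s - 7)*(s + 2)*(s + 4).
Partial fraction decomposition gives [1/(s + 2)] + [3/(s + 4)] + [-3/(s - 7)].
Invert each term: 1/(s + 2) ↔ e^(-2t); 3/(s + 4) ↔ 3e^(-4t); -3/(s - 7) ↔ -3e^(7t).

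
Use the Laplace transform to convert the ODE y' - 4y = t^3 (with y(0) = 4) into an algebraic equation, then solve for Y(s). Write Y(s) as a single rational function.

Y(s) = (4*s^4 + 6)/(s^5 - 4*s^4)

Take the Laplace transform of both sides.
The derivative rules (L{y'} = sY - y(0) = sY - 4) turn the left side into (s - 4)Y - (4).
The right side is L{t^3} = 6/s^4.
So (s - 4)Y = 6/s^4 + (4).
Isolate Y and clear denominators.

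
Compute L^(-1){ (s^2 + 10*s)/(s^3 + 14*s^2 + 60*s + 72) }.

6*t*exp(-6*t) - exp(-2*t) + 2*exp(-6*t)

Factor the denominator: s^3 + 14*s^2 + 60*s + 72 = (s + 2)*(s + 6)^2.
Partial fraction decomposition gives [2/(s + 6)] + [6/(s + 6)^2] + [-1/(s + 2)].
Invert each term: 2/(s + 6) ↔ 2e^(-6t); 6/(s + 6)^2 ↔ 6t·e^(-6t); -1/(s + 2) ↔ -e^(-2t).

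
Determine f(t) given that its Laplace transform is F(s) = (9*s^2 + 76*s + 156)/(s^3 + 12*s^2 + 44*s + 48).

f(t) = 5*exp(-2*t) + exp(-4*t) + 3*exp(-6*t)

Factor the denominator: s^3 + 12*s^2 + 44*s + 48 = (s + 2)*(s + 4)*(s + 6).
Partial fraction decomposition gives [1/(s + 4)] + [3/(s + 6)] + [5/(s + 2)].
Invert each term: 1/(s + 4) ↔ e^(-4t); 3/(s + 6) ↔ 3e^(-6t); 5/(s + 2) ↔ 5e^(-2t).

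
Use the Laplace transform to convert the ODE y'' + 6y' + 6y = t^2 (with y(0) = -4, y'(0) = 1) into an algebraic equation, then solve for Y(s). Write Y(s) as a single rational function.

Laplace-transform each side.
With L{y''} = s^2 Y - s·y(0) - y'(0) and L{y'} = sY - y(0), with y(0) = -4, y'(0) = 1: the LHS transforms to (s^2 + 6*s + 6)Y - (-4*s - 23).
The right side is L{t^2} = 2/s^3.
So (s^2 + 6*s + 6)Y = 2/s^3 + (-4*s - 23).
Solve for Y(s) and write it as one ratio of polynomials.

Y(s) = (-4*s^4 - 23*s^3 + 2)/(s^5 + 6*s^4 + 6*s^3)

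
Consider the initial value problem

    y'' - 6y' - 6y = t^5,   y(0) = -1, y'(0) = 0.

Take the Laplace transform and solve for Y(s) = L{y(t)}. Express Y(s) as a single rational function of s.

Y(s) = (-s^7 + 6*s^6 + 120)/(s^8 - 6*s^7 - 6*s^6)

Transform both sides with L{·}.
Using L{y''} = s^2 Y - s·y(0) - y'(0) and L{y'} = sY - y(0), with y(0) = -1, y'(0) = 0, the left side becomes (s^2 - 6*s - 6)Y - (-s + 6).
The right side is L{t^5} = 120/s^6.
So (s^2 - 6*s - 6)Y = 120/s^6 + (-s + 6).
Solve for Y(s) and write it as one ratio of polynomials.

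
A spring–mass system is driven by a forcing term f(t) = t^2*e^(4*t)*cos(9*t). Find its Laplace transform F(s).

L{cos(9t)} = s/(s^2 + 81).
Multiplying by e^(4t) shifts s → s - 4, so L{e^(4*t)*cos(9*t)} = (s - 4)/((s - 4)^2 + 81).
Then apply L{t^2·g(t)} = (-1)^2 d^2/ds^2[G(s)] with G(s) = (s - 4)/((s - 4)^2 + 81):
differentiating 2 times and applying the sign gives 2*(s - 4)*(s^2 - 8*s - 227)/(s^2 - 8*s + 97)^3.

F(s) = 2*(s - 4)*(s^2 - 8*s - 227)/(s^2 - 8*s + 97)^3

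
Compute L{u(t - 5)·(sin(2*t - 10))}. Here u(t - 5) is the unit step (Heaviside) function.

By the second shifting theorem, L{u(t - c)·g(t - c)} = e^(-cs)·G(s) with c = 5 and G(s) = L{g(t)}.
L{sin(2t)} = 2/(s^2 + 4).

2*exp(-5*s)/(s^2 + 4)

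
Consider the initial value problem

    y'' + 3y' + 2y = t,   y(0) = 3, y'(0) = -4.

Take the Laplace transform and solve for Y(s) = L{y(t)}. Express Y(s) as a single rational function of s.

Transform both sides with L{·}.
The derivative rules (L{y''} = s^2 Y - s·y(0) - y'(0) and L{y'} = sY - y(0), with y(0) = 3, y'(0) = -4) turn the left side into (s^2 + 3*s + 2)Y - (3*s + 5).
The right side is L{t} = s^(-2).
So (s^2 + 3*s + 2)Y = s^(-2) + (3*s + 5).
Solve for Y(s) and write it as one ratio of polynomials.

Y(s) = (3*s^3 + 5*s^2 + 1)/(s^4 + 3*s^3 + 2*s^2)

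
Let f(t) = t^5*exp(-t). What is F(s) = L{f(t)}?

L{t^5} = 5!/s^6 = 120/s^6.
By the first shifting theorem, multiplying by e^(-t) replaces s with s + 1.

F(s) = 120/(s + 1)^6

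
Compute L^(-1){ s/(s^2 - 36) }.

cosh(6*t)

Since L{cosh(6t)} = s/(s^2 - 36), the inverse is cosh(6*t).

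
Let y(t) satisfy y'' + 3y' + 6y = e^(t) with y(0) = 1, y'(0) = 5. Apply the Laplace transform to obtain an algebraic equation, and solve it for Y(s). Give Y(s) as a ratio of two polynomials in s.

Transform both sides with L{·}.
With L{y''} = s^2 Y - s·y(0) - y'(0) and L{y'} = sY - y(0), with y(0) = 1, y'(0) = 5: the LHS transforms to (s^2 + 3*s + 6)Y - (s + 8).
The right side is L{e^(t)} = 1/(s - 1).
So (s^2 + 3*s + 6)Y = 1/(s - 1) + (s + 8).
Solve for Y(s) and write it as one ratio of polynomials.

Y(s) = (s^2 + 7*s - 7)/(s^3 + 2*s^2 + 3*s - 6)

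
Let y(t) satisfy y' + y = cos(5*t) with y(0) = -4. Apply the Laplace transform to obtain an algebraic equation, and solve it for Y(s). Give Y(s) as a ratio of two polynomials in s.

Y(s) = (-4*s^2 + s - 100)/(s^3 + s^2 + 25*s + 25)

Transform both sides with L{·}.
With L{y'} = sY - y(0) = sY - (-4): the LHS transforms to (s + 1)Y - (-4).
The right side is L{cos(5*t)} = s/(s^2 + 25).
So (s + 1)Y = s/(s^2 + 25) + (-4).
Divide through and combine into a single rational function.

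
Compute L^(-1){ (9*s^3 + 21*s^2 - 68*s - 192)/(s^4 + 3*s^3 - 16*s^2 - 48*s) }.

Factor the denominator: s^4 + 3*s^3 - 16*s^2 - 48*s = s*(s - 4)*(s + 3)*(s + 4).
Partial fraction decomposition gives [5/(s + 4)] + [2/(s - 4)] + [-2/(s + 3)] + [4/s].
Invert each term: 5/(s + 4) ↔ 5e^(-4t); 2/(s - 4) ↔ 2e^(4t); -2/(s + 3) ↔ -2e^(-3t); 4/(s - 0) ↔ 4e^(0t).

2*exp(4*t) + 4 - 2*exp(-3*t) + 5*exp(-4*t)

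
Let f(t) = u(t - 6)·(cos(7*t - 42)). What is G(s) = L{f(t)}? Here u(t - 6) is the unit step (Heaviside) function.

G(s) = s*exp(-6*s)/(s^2 + 49)

By the second shifting theorem, L{u(t - c)·g(t - c)} = e^(-cs)·H(s) with c = 6 and H(s) = L{g(t)}.
L{cos(7t)} = s/(s^2 + 49).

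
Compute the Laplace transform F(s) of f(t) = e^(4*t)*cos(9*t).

F(s) = (s - 4)/((s - 4)^2 + 81)

L{cos(9t)} = s/(s^2 + 81).
By the first shifting theorem, multiplying by e^(4t) replaces s with s - 4.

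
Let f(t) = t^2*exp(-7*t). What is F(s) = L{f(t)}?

F(s) = 2/(s + 7)^3

L{e^(-7t)} = 1/(s + 7).
Then apply L{t^2·g(t)} = (-1)^2 d^2/ds^2[G(s)] with G(s) = 1/(s + 7):
differentiating 2 times and applying the sign gives 2/(s + 7)^3.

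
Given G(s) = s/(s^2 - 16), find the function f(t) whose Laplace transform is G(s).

Since L{cosh(4t)} = s/(s^2 - 16), the inverse is cosh(4*t).

f(t) = cosh(4*t)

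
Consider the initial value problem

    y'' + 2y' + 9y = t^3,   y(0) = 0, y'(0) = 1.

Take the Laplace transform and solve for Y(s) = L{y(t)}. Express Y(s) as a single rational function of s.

Y(s) = (s^4 + 6)/(s^6 + 2*s^5 + 9*s^4)

Transform both sides with L{·}.
With L{y''} = s^2 Y - s·y(0) - y'(0) and L{y'} = sY - y(0), with y(0) = 0, y'(0) = 1: the LHS transforms to (s^2 + 2*s + 9)Y - (1).
The right side is L{t^3} = 6/s^4.
So (s^2 + 2*s + 9)Y = 6/s^4 + (1).
Divide through and combine into a single rational function.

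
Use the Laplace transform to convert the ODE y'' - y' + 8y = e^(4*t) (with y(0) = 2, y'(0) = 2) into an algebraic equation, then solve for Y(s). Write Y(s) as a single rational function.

Apply the Laplace transform to the equation.
The derivative rules (L{y''} = s^2 Y - s·y(0) - y'(0) and L{y'} = sY - y(0), with y(0) = 2, y'(0) = 2) turn the left side into (s^2 - s + 8)Y - (2*s).
The right side is L{e^(4*t)} = 1/(s - 4).
So (s^2 - s + 8)Y = 1/(s - 4) + (2*s).
Divide through and combine into a single rational function.

Y(s) = (2*s^2 - 8*s + 1)/(s^3 - 5*s^2 + 12*s - 32)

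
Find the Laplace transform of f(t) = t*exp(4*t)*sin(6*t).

12*(s - 4)/(s^2 - 8*s + 52)^2

L{sin(6t)} = 6/(s^2 + 36).
Multiplying by e^(4t) shifts s → s - 4, so L{exp(4*t)*sin(6*t)} = 6/((s - 4)^2 + 36).
Then apply L{t·g(t)} = -d/ds[G(s)] with G(s) = 6/((s - 4)^2 + 36):
differentiating 1 time and applying the sign gives 12*(s - 4)/(s^2 - 8*s + 52)^2.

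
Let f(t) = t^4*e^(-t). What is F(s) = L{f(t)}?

F(s) = 24/(s + 1)^5

L{t^4} = 4!/s^5 = 24/s^5.
By the first shifting theorem, multiplying by e^(-t) replaces s with s + 1.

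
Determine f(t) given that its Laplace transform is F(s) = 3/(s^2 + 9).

Since L{sin(3t)} = 3/(s^2 + 9), the inverse is sin(3*t).

f(t) = sin(3*t)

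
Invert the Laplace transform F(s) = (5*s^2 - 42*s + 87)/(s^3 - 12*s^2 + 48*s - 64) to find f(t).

Factor the denominator: s^3 - 12*s^2 + 48*s - 64 = (s - 4)^3.
Partial fraction decomposition gives [5/(s - 4)] + [-2/(s - 4)^2] + [-1/(s - 4)^3].
Invert each term: 5/(s - 4) ↔ 5e^(4t); -2/(s - 4)^2 ↔ -2t·e^(4t); -1/(s - 4)^3 ↔ (-1/2)t^2·e^(4t).

f(t) = -t^2*exp(4*t)/2 - 2*t*exp(4*t) + 5*exp(4*t)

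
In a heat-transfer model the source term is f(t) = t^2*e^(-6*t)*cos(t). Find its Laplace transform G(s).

L{cos(t)} = s/(s^2 + 1).
Multiplying by e^(-6t) shifts s → s + 6, so L{e^(-6*t)*cos(t)} = (s + 6)/((s + 6)^2 + 1).
Then apply L{t^2·g(t)} = (-1)^2 d^2/ds^2[H(s)] with H(s) = (s + 6)/((s + 6)^2 + 1):
differentiating 2 times and applying the sign gives 2*(s + 6)*(s^2 + 12*s + 33)/(s^2 + 12*s + 37)^3.

G(s) = 2*(s + 6)*(s^2 + 12*s + 33)/(s^2 + 12*s + 37)^3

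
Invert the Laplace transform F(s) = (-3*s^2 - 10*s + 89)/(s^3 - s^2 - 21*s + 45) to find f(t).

f(t) = 4*t*exp(3*t) - 4*exp(3*t) + exp(-5*t)

Factor the denominator: s^3 - s^2 - 21*s + 45 = (s - 3)^2*(s + 5).
Partial fraction decomposition gives [-4/(s - 3)] + [4/(s - 3)^2] + [1/(s + 5)].
Invert each term: -4/(s - 3) ↔ -4e^(3t); 4/(s - 3)^2 ↔ 4t·e^(3t); 1/(s + 5) ↔ e^(-5t).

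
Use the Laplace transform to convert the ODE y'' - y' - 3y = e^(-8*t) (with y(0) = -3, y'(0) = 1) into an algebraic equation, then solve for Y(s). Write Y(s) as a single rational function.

Y(s) = (-3*s^2 - 20*s + 33)/(s^3 + 7*s^2 - 11*s - 24)

Apply the Laplace transform to the equation.
With L{y''} = s^2 Y - s·y(0) - y'(0) and L{y'} = sY - y(0), with y(0) = -3, y'(0) = 1: the LHS transforms to (s^2 - s - 3)Y - (-3*s + 4).
The right side is L{e^(-8*t)} = 1/(s + 8).
So (s^2 - s - 3)Y = 1/(s + 8) + (-3*s + 4).
Solve for Y(s) and write it as one ratio of polynomials.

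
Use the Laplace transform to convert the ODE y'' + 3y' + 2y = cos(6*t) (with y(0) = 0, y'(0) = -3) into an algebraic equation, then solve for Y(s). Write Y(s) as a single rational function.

Transform both sides with L{·}.
The derivative rules (L{y''} = s^2 Y - s·y(0) - y'(0) and L{y'} = sY - y(0), with y(0) = 0, y'(0) = -3) turn the left side into (s^2 + 3*s + 2)Y - (-3).
The right side is L{cos(6*t)} = s/(s^2 + 36).
So (s^2 + 3*s + 2)Y = s/(s^2 + 36) + (-3).
Divide through and combine into a single rational function.

Y(s) = (-3*s^2 + s - 108)/(s^4 + 3*s^3 + 38*s^2 + 108*s + 72)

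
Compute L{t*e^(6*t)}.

(s - 6)^(-2)

L{e^(6t)} = 1/(s - 6).
Then apply L{t·g(t)} = -d/ds[G(s)] with G(s) = 1/(s - 6):
differentiating 1 time and applying the sign gives (s - 6)^(-2).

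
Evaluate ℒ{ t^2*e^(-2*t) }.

L{e^(-2t)} = 1/(s + 2).
Then apply L{t^2·g(t)} = (-1)^2 d^2/ds^2[G(s)] with G(s) = 1/(s + 2):
differentiating 2 times and applying the sign gives 2/(s + 2)^3.

2/(s + 2)^3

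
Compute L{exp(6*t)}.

L{e^(6t)} = 1/(s - 6).

1/(s - 6)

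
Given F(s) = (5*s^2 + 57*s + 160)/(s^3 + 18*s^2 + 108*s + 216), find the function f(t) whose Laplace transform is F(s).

f(t) = -t^2*exp(-6*t) - 3*t*exp(-6*t) + 5*exp(-6*t)

Factor the denominator: s^3 + 18*s^2 + 108*s + 216 = (s + 6)^3.
Partial fraction decomposition gives [5/(s + 6)] + [-3/(s + 6)^2] + [-2/(s + 6)^3].
Invert each term: 5/(s + 6) ↔ 5e^(-6t); -3/(s + 6)^2 ↔ -3t·e^(-6t); -2/(s + 6)^3 ↔ (-1)t^2·e^(-6t).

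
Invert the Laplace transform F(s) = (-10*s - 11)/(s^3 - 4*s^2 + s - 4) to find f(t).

f(t) = -3*exp(4*t) + 2*sin(t) + 3*cos(t)

Factor the denominator: s^3 - 4*s^2 + s - 4 = (s - 4)*(s^2 + 1).
Partial fraction decomposition gives [-3/(s - 4)] + [3*s/(s^2 + 1)] + [2/(s^2 + 1)].
Invert each term: -3/(s - 4) ↔ -3e^(4t); 3·s/(s^2 + 1) ↔ 3cos(t); 2·1/(s^2 + 1) ↔ 2sin(t).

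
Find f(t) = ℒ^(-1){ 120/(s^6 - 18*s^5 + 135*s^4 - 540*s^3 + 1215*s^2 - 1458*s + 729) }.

Rewrite the denominator: s^6 - 18*s^5 + 135*s^4 - 540*s^3 + 1215*s^2 - 1458*s + 729 = (s - 3)^6.
The form in (s - 3) signals a first-shifting-theorem factor e^(3t).
Since L{t^5} = 5!/s^6 = 120/s^6, the inverse is t^5*exp(3*t).

f(t) = t^5*exp(3*t)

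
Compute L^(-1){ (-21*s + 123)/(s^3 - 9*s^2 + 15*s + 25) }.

Factor the denominator: s^3 - 9*s^2 + 15*s + 25 = (s - 5)^2*(s + 1).
Partial fraction decomposition gives [-4/(s - 5)] + [3/(s - 5)^2] + [4/(s + 1)].
Invert each term: -4/(s - 5) ↔ -4e^(5t); 3/(s - 5)^2 ↔ 3t·e^(5t); 4/(s + 1) ↔ 4e^(-t).

3*t*exp(5*t) - 4*exp(5*t) + 4*exp(-t)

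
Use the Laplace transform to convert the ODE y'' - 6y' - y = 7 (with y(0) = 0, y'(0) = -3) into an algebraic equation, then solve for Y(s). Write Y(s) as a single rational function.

Y(s) = (-3*s + 7)/(s^3 - 6*s^2 - s)

Transform both sides with L{·}.
The derivative rules (L{y''} = s^2 Y - s·y(0) - y'(0) and L{y'} = sY - y(0), with y(0) = 0, y'(0) = -3) turn the left side into (s^2 - 6*s - 1)Y - (-3).
The right side is L{7} = 7/s.
So (s^2 - 6*s - 1)Y = 7/s + (-3).
Divide through and combine into a single rational function.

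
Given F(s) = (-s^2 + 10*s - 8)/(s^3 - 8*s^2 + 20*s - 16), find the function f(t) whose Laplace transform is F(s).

f(t) = -4*t*exp(2*t) + 4*exp(4*t) - 5*exp(2*t)

Factor the denominator: s^3 - 8*s^2 + 20*s - 16 = (s - 4)*(s - 2)^2.
Partial fraction decomposition gives [-5/(s - 2)] + [-4/(s - 2)^2] + [4/(s - 4)].
Invert each term: -5/(s - 2) ↔ -5e^(2t); -4/(s - 2)^2 ↔ -4t·e^(2t); 4/(s - 4) ↔ 4e^(4t).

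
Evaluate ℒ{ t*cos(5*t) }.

L{cos(5t)} = s/(s^2 + 25).
Then apply L{t·g(t)} = -d/ds[G(s)] with G(s) = s/(s^2 + 25):
differentiating 1 time and applying the sign gives (s - 5)*(s + 5)/(s^2 + 25)^2.

(s - 5)*(s + 5)/(s^2 + 25)^2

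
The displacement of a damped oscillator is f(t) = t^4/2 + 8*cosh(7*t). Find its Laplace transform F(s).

Apply the Laplace transform termwise.
(1/2)·[L{t^4} = 4!/s^5 = 24/s^5]; (8)·[L{cosh(7t)} = s/(s^2 - 49)].

F(s) = 8*s/(s^2 - 49) + 12/s^5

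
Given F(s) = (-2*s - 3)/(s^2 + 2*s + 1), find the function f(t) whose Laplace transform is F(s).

Factor the denominator: s^2 + 2*s + 1 = (s + 1)^2.
Partial fraction decomposition gives [-2/(s + 1)] + [-1/(s + 1)^2].
Invert each term: -2/(s + 1) ↔ -2e^(-t); -1/(s + 1)^2 ↔ -t·e^(-t).

f(t) = -t*exp(-t) - 2*exp(-t)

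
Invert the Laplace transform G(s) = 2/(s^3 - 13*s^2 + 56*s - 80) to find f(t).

f(t) = -2*t*exp(4*t) + 2*exp(5*t) - 2*exp(4*t)

Factor the denominator: s^3 - 13*s^2 + 56*s - 80 = (s - 5)*(s - 4)^2.
Partial fraction decomposition gives [-2/(s - 4)] + [-2/(s - 4)^2] + [2/(s - 5)].
Invert each term: -2/(s - 4) ↔ -2e^(4t); -2/(s - 4)^2 ↔ -2t·e^(4t); 2/(s - 5) ↔ 2e^(5t).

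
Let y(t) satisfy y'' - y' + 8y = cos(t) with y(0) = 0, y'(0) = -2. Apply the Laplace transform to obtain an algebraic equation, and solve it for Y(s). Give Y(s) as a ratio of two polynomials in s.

Y(s) = (-2*s^2 + s - 2)/(s^4 - s^3 + 9*s^2 - s + 8)

Take the Laplace transform of both sides.
With L{y''} = s^2 Y - s·y(0) - y'(0) and L{y'} = sY - y(0), with y(0) = 0, y'(0) = -2: the LHS transforms to (s^2 - s + 8)Y - (-2).
The right side is L{cos(t)} = s/(s^2 + 1).
So (s^2 - s + 8)Y = s/(s^2 + 1) + (-2).
Divide through and combine into a single rational function.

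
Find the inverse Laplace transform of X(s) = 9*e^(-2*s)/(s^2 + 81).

The factor e^(-2s) signals a time shift by c = 2 (second shifting theorem).
L{sin(9t)} = 9/(s^2 + 81), so L^-1{9/(s^2 + 81)} = sin(9*t).
Hence the inverse is u(t - 2) times that function evaluated at t - 2.

Heaviside(t - 2)*(sin(9*t - 18))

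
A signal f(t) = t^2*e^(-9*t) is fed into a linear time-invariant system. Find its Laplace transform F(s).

L{e^(-9t)} = 1/(s + 9).
Then apply L{t^2·g(t)} = (-1)^2 d^2/ds^2[G(s)] with G(s) = 1/(s + 9):
differentiating 2 times and applying the sign gives 2/(s + 9)^3.

F(s) = 2/(s + 9)^3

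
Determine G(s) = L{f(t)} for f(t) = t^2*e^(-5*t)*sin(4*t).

G(s) = 8*(3*s^2 + 30*s + 59)/(s^2 + 10*s + 41)^3

L{sin(4t)} = 4/(s^2 + 16).
Multiplying by e^(-5t) shifts s → s + 5, so L{e^(-5*t)*sin(4*t)} = 4/((s + 5)^2 + 16).
Then apply L{t^2·g(t)} = (-1)^2 d^2/ds^2[H(s)] with H(s) = 4/((s + 5)^2 + 16):
differentiating 2 times and applying the sign gives 8*(3*s^2 + 30*s + 59)/(s^2 + 10*s + 41)^3.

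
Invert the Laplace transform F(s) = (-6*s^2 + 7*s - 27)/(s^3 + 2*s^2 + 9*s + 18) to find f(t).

Factor the denominator: s^3 + 2*s^2 + 9*s + 18 = (s + 2)*(s^2 + 9).
Partial fraction decomposition gives [-5/(s + 2)] + [-s/(s^2 + 9)] + [9/(s^2 + 9)].
Invert each term: -5/(s + 2) ↔ -5e^(-2t); -1·s/(s^2 + 9) ↔ -cos(3t); 3·3/(s^2 + 9) ↔ 3sin(3t).

f(t) = 3*sin(3*t) - cos(3*t) - 5*exp(-2*t)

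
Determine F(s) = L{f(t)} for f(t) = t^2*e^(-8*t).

L{e^(-8t)} = 1/(s + 8).
Then apply L{t^2·g(t)} = (-1)^2 d^2/ds^2[G(s)] with G(s) = 1/(s + 8):
differentiating 2 times and applying the sign gives 2/(s + 8)^3.

F(s) = 2/(s + 8)^3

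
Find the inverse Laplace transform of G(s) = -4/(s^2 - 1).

Since L{sinh(t)} = 1/(s^2 - 1), the inverse is sinh(t), scaled by -4.

-4*sinh(t)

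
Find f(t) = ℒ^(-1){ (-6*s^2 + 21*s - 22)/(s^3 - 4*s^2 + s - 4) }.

Factor the denominator: s^3 - 4*s^2 + s - 4 = (s - 4)*(s^2 + 1).
Partial fraction decomposition gives [-2/(s - 4)] + [-4*s/(s^2 + 1)] + [5/(s^2 + 1)].
Invert each term: -2/(s - 4) ↔ -2e^(4t); -4·s/(s^2 + 1) ↔ -4cos(t); 5·1/(s^2 + 1) ↔ 5sin(t).

f(t) = -2*exp(4*t) + 5*sin(t) - 4*cos(t)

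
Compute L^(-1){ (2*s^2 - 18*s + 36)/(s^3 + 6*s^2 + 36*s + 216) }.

-2*sin(6*t) - cos(6*t) + 3*exp(-6*t)

Factor the denominator: s^3 + 6*s^2 + 36*s + 216 = (s + 6)*(s^2 + 36).
Partial fraction decomposition gives [3/(s + 6)] + [-s/(s^2 + 36)] + [-12/(s^2 + 36)].
Invert each term: 3/(s + 6) ↔ 3e^(-6t); -1·s/(s^2 + 36) ↔ -cos(6t); -2·6/(s^2 + 36) ↔ -2sin(6t).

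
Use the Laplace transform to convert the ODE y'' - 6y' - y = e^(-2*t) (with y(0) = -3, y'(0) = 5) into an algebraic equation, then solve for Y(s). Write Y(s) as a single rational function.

Transform both sides with L{·}.
Using L{y''} = s^2 Y - s·y(0) - y'(0) and L{y'} = sY - y(0), with y(0) = -3, y'(0) = 5, the left side becomes (s^2 - 6*s - 1)Y - (-3*s + 23).
The right side is L{e^(-2*t)} = 1/(s + 2).
So (s^2 - 6*s - 1)Y = 1/(s + 2) + (-3*s + 23).
Isolate Y and clear denominators.

Y(s) = (-3*s^2 + 17*s + 47)/(s^3 - 4*s^2 - 13*s - 2)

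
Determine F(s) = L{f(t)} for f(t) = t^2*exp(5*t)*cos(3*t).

F(s) = 2*(s - 5)*(s^2 - 10*s - 2)/(s^2 - 10*s + 34)^3

L{cos(3t)} = s/(s^2 + 9).
Multiplying by e^(5t) shifts s → s - 5, so L{exp(5*t)*cos(3*t)} = (s - 5)/((s - 5)^2 + 9).
Then apply L{t^2·g(t)} = (-1)^2 d^2/ds^2[G(s)] with G(s) = (s - 5)/((s - 5)^2 + 9):
differentiating 2 times and applying the sign gives 2*(s - 5)*(s^2 - 10*s - 2)/(s^2 - 10*s + 34)^3.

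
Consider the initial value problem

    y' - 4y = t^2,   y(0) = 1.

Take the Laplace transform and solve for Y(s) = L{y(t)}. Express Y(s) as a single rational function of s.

Y(s) = (s^3 + 2)/(s^4 - 4*s^3)

Laplace-transform each side.
With L{y'} = sY - y(0) = sY - 1: the LHS transforms to (s - 4)Y - (1).
The right side is L{t^2} = 2/s^3.
So (s - 4)Y = 2/s^3 + (1).
Solve for Y(s) and write it as one ratio of polynomials.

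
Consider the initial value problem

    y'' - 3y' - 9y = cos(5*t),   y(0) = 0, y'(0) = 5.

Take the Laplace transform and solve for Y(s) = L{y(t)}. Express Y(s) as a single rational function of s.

Y(s) = (5*s^2 + s + 125)/(s^4 - 3*s^3 + 16*s^2 - 75*s - 225)

Take the Laplace transform of both sides.
Using L{y''} = s^2 Y - s·y(0) - y'(0) and L{y'} = sY - y(0), with y(0) = 0, y'(0) = 5, the left side becomes (s^2 - 3*s - 9)Y - (5).
The right side is L{cos(5*t)} = s/(s^2 + 25).
So (s^2 - 3*s - 9)Y = s/(s^2 + 25) + (5).
Solve for Y(s) and write it as one ratio of polynomials.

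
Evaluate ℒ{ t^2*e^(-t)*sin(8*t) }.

L{sin(8t)} = 8/(s^2 + 64).
Multiplying by e^(-t) shifts s → s + 1, so L{e^(-t)*sin(8*t)} = 8/((s + 1)^2 + 64).
Then apply L{t^2·g(t)} = (-1)^2 d^2/ds^2[H(s)] with H(s) = 8/((s + 1)^2 + 64):
differentiating 2 times and applying the sign gives 16*(3*s^2 + 6*s - 61)/(s^2 + 2*s + 65)^3.

16*(3*s^2 + 6*s - 61)/(s^2 + 2*s + 65)^3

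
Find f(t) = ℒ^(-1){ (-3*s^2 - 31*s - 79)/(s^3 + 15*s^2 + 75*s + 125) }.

f(t) = t^2*exp(-5*t)/2 - t*exp(-5*t) - 3*exp(-5*t)

Factor the denominator: s^3 + 15*s^2 + 75*s + 125 = (s + 5)^3.
Partial fraction decomposition gives [-3/(s + 5)] + [-1/(s + 5)^2] + [(s + 5)^(-3)].
Invert each term: -3/(s + 5) ↔ -3e^(-5t); -1/(s + 5)^2 ↔ -t·e^(-5t); 1/(s + 5)^3 ↔ (1/2)t^2·e^(-5t).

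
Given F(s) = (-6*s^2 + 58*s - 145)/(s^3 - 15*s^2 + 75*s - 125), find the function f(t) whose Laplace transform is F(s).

f(t) = -5*t^2*exp(5*t)/2 - 2*t*exp(5*t) - 6*exp(5*t)

Factor the denominator: s^3 - 15*s^2 + 75*s - 125 = (s - 5)^3.
Partial fraction decomposition gives [-6/(s - 5)] + [-2/(s - 5)^2] + [-5/(s - 5)^3].
Invert each term: -6/(s - 5) ↔ -6e^(5t); -2/(s - 5)^2 ↔ -2t·e^(5t); -5/(s - 5)^3 ↔ (-5/2)t^2·e^(5t).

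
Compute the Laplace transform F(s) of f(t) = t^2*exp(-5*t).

F(s) = 2/(s + 5)^3

L{e^(-5t)} = 1/(s + 5).
Then apply L{t^2·g(t)} = (-1)^2 d^2/ds^2[G(s)] with G(s) = 1/(s + 5):
differentiating 2 times and applying the sign gives 2/(s + 5)^3.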